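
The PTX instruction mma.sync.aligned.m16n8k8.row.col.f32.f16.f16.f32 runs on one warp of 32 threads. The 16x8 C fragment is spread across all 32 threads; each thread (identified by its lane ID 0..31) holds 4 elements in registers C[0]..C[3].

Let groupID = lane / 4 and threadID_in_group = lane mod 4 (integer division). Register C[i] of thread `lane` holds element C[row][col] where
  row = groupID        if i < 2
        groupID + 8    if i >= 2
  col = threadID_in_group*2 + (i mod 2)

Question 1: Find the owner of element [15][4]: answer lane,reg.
30,2

r=15→G=7,rhi=1  c=4→T=2,p=0
L=7*4+2=30  i=1*2+0=2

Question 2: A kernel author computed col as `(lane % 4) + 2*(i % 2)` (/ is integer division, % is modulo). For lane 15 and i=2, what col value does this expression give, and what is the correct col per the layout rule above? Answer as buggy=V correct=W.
`(lane % 4) + 2*(i % 2)`[15,2]->3
15: gid=3,tid=3
[2] (3+8,3*2+0) = (11,6)
col: 3 vs 6

buggy=3 correct=6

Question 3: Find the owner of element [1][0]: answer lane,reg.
r: 1->gid=1,r8=0  c: 0->tid=0,i&1=0
L=1*4+0=4  i=0*2+0=0

4,0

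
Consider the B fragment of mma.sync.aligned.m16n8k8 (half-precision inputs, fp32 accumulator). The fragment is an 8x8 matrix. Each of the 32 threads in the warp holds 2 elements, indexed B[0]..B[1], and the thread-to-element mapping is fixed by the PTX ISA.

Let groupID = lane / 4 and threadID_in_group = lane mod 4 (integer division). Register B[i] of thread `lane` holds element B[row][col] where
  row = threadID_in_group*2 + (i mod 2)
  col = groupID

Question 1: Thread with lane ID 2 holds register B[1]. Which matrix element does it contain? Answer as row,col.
lane 2=>2/4=0, 2 mod 4=2
i=1  r:2·2+1=>5  c:0

5,0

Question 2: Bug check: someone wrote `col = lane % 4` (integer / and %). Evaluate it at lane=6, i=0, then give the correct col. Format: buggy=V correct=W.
`lane % 4`[6,0]→2
lane 6: G=1 (6/4), T=2 (6%4)
i=0: r=2*2+0=4, c=G=1
col: 2 vs 1

buggy=2 correct=1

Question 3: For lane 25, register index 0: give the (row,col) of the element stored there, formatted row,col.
2,6

L=25->gid=25>>2=6, tid=25&3=1
[0]->row 1·2+0=2  col gid=6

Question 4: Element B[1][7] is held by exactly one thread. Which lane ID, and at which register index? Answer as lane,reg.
28,1

c:7=>grp=7  r:1=>tig=0,lo=1
L=7*4+0=28  i=1=1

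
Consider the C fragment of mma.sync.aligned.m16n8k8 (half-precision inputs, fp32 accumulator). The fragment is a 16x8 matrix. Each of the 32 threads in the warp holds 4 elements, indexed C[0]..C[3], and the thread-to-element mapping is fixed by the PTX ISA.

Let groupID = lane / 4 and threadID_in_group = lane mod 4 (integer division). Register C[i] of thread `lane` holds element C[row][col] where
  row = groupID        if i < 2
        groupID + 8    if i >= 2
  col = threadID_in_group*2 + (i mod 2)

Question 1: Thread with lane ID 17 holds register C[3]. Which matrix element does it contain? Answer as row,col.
12,3

lane 17: g=4 (17/4), t=1 (17%4)
i=3: r=4+8=12, c=1*2+1=3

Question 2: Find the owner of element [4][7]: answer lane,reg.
r=4->g=4,rb=0  c=7->t=3,b0=1
L=4*4+3=19  i=0*2+1=1

19,1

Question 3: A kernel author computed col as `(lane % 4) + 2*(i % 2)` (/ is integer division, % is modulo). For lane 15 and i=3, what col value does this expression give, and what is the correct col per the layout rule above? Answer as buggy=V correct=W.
buggy=5 correct=7

`(lane % 4) + 2*(i % 2)`[15,3]→5
lane 15→15/4=3, 15 mod 4=3
i=3  r:3+8→11  c:2·3+1→7
col: 5 vs 7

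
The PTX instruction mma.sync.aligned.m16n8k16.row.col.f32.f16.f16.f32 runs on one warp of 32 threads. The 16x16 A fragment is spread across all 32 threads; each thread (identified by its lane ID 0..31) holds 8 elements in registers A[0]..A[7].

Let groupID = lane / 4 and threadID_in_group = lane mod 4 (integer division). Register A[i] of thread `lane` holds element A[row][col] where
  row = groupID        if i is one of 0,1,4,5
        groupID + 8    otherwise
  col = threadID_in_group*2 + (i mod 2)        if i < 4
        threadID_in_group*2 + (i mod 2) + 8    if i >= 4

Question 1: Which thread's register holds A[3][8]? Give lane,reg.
r=3->g=3,rb=0  c=8->cb=1,t=0,b0=0
L=3*4+0=12  i=1*4+0*2+0=4

12,4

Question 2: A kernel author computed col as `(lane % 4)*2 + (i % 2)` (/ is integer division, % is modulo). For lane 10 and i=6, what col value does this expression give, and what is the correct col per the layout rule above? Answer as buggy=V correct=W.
buggy=4 correct=12

`(lane % 4)*2 + (i % 2)`[10,6]->4
lane 10->10/4=2, 10 mod 4=2
i=6  r:2+8->10  c:2·2+0+8->12
col: 4 vs 12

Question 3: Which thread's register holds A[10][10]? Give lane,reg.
r: 10->gid=2,r8=1  c: 10->c8=1,tid=1,i&1=0
L=2*4+1=9  i=1*4+1*2+0=6

9,6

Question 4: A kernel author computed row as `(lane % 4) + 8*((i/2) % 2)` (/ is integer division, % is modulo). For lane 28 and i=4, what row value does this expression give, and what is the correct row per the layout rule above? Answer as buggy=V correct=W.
`(lane % 4) + 8*((i/2) % 2)`[28,4]⇒0
L=28⇒gr=28>>2=7, th=28&3=0
[4]⇒row 7+0=7  col 0·2+0+8=8
row: 0 vs 7

buggy=0 correct=7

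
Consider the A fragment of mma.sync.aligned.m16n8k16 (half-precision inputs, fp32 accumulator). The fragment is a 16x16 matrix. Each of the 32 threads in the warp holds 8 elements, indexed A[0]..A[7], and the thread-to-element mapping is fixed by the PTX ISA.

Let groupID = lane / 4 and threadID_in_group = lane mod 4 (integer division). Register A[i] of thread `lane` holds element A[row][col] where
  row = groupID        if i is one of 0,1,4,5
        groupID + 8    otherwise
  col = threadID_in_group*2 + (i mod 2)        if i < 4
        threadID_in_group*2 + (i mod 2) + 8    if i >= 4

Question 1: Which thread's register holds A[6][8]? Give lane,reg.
r=6⇒gr=6,Rb=0  c=8⇒Cb=1,th=0,odd=0
L=6*4+0=24  i=1*4+0*2+0=4

24,4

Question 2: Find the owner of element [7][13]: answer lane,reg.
r=7->g=7,rb=0  c=13->cb=1,t=2,b0=1
L=7*4+2=30  i=1*4+0*2+1=5

30,5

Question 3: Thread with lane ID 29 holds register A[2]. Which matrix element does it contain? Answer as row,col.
15,2

29: G=7,T=1
[2] (7+8,1*2+0+0) = (15,2)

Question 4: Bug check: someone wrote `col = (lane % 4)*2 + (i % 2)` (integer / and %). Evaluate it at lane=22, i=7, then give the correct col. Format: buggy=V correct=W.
`(lane % 4)*2 + (i % 2)`[22,7]->5
lane 22: g=5 (22/4), t=2 (22%4)
i=7: r=5+8=13, c=2*2+1+8=13
col: 5 vs 13

buggy=5 correct=13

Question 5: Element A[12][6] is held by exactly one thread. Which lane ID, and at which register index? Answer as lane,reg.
19,2

r=12→G=4,rhi=1  c=6→chi=0,T=3,p=0
L=4*4+3=19  i=0*4+1*2+0=2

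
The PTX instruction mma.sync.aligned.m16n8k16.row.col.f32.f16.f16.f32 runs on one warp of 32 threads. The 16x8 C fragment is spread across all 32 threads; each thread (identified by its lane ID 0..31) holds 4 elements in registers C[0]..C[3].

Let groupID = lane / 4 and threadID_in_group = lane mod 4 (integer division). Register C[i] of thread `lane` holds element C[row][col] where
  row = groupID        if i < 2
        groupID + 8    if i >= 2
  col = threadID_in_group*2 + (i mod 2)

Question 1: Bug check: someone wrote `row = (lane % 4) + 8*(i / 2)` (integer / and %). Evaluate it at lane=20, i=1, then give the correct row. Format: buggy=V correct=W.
`(lane % 4) + 8*(i / 2)`[20,1]->0
L=20->g=20>>2=5, t=20&3=0
[1]->row 5+0=5  col 0·2+1=1
row: 0 vs 5

buggy=0 correct=5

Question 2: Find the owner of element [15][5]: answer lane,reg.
30,3

r: 15->gid=7,r8=1  c: 5->tid=2,i&1=1
L=7*4+2=30  i=1*2+1=3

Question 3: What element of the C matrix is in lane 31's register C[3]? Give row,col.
L=31⇒gr=31>>2=7, th=31&3=3
[3]⇒row 7+8=15  col 3·2+1=7

15,7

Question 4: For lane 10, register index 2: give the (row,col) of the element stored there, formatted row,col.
lane 10: gr=2 (10/4), th=2 (10%4)
i=2: r=2+8=10, c=2*2+0=4

10,4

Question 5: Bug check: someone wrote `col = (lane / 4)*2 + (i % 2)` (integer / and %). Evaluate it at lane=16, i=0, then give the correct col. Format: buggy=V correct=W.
buggy=8 correct=0

`(lane / 4)*2 + (i % 2)`[16,0]->8
lane 16->16/4=4, 16 mod 4=0
i=0  r:4+0->4  c:2·0+0->0
col: 8 vs 0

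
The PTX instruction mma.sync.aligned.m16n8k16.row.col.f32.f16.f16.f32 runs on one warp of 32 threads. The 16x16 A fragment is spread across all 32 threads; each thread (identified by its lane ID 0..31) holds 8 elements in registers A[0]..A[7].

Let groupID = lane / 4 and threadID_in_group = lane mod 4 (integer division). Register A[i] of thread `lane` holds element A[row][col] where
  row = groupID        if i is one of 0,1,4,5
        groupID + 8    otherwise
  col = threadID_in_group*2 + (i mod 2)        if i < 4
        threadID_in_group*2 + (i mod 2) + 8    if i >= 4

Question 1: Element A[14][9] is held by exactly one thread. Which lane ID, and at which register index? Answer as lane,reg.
24,7

r: 14->gid=6,r8=1  c: 9->c8=1,tid=0,i&1=1
L=6*4+0=24  i=1*4+1*2+1=7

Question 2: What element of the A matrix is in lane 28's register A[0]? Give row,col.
28: grp=7,tig=0
[0] (7+0,0*2+0+0) = (7,0)

7,0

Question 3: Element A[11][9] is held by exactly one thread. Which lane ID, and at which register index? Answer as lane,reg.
12,7

r: 11->gid=3,r8=1  c: 9->c8=1,tid=0,i&1=1
L=3*4+0=12  i=1*4+1*2+1=7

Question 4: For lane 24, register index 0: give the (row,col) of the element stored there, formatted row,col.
6,0

24: grp=6,tig=0
[0] (6+0,0*2+0+0) = (6,0)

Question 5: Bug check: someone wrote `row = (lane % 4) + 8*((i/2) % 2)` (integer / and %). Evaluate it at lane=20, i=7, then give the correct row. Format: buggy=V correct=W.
buggy=8 correct=13

`(lane % 4) + 8*((i/2) % 2)`[20,7]⇒8
lane 20: gr=5 (20/4), th=0 (20%4)
i=7: r=5+8=13, c=0*2+1+8=9
row: 8 vs 13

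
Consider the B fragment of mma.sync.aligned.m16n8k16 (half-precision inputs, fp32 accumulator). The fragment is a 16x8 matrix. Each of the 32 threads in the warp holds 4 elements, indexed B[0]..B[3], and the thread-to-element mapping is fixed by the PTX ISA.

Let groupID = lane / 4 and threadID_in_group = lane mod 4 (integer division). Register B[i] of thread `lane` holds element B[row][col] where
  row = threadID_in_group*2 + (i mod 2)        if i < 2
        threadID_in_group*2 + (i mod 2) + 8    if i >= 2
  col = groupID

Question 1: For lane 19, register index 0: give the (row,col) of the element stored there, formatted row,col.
lane 19→19/4=4, 19 mod 4=3
i=0  r:2·3+0+0→6  c:4

6,4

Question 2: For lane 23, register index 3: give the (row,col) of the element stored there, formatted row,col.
15,5

lane 23: gr=5 (23/4), th=3 (23%4)
i=3: r=3*2+1+8=15, c=gr=5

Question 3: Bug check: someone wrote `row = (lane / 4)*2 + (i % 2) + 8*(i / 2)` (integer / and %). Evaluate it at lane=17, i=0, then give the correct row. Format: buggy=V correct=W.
buggy=8 correct=2

`(lane / 4)*2 + (i % 2) + 8*(i / 2)`[17,0]→8
lane 17→17/4=4, 17 mod 4=1
i=0  r:2·1+0+0→2  c:4
row: 8 vs 2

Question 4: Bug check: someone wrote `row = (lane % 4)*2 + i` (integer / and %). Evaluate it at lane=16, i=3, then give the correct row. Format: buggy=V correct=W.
`(lane % 4)*2 + i`[16,3]->3
lane 16->16/4=4, 16 mod 4=0
i=3  r:2·0+1+8->9  c:4
row: 3 vs 9

buggy=3 correct=9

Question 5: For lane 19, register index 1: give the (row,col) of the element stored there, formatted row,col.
7,4

19: g=4,t=3
[1] (3*2+1+0,4) = (7,4)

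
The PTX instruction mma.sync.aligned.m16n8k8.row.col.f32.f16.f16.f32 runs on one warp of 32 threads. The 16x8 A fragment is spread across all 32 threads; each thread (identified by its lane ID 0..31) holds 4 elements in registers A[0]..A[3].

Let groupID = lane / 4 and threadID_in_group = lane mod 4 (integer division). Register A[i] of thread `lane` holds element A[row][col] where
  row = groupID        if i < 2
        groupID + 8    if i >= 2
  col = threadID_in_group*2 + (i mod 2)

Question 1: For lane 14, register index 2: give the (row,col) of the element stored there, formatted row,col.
14: G=3,T=2
[2] (3+8,2*2+0) = (11,4)

11,4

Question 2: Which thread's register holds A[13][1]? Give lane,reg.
20,3

r=13⇒gr=5,Rb=1  c=1⇒th=0,odd=1
L=5*4+0=20  i=1*2+1=3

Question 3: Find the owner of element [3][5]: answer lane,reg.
14,1

r=3->g=3,rb=0  c=5->t=2,b0=1
L=3*4+2=14  i=0*2+1=1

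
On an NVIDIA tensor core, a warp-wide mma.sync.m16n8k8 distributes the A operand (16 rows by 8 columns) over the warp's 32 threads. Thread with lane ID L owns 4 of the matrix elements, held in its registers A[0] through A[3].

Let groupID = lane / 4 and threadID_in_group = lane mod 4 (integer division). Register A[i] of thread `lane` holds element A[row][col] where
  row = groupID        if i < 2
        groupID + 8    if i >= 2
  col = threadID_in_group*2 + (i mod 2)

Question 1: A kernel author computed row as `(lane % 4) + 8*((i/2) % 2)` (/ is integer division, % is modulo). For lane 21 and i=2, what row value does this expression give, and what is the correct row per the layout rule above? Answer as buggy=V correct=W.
buggy=9 correct=13

`(lane % 4) + 8*((i/2) % 2)`[21,2]->9
lane 21: gid=5 (21/4), tid=1 (21%4)
i=2: r=5+8=13, c=1*2+0=2
row: 9 vs 13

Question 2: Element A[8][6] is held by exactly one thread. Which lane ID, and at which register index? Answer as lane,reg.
3,2

r=8->g=0,rb=1  c=6->t=3,b0=0
L=0*4+3=3  i=1*2+0=2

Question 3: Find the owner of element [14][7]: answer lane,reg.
27,3

r=14->g=6,rb=1  c=7->t=3,b0=1
L=6*4+3=27  i=1*2+1=3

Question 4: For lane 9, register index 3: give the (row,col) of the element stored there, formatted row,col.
lane 9->9/4=2, 9 mod 4=1
i=3  r:2+8->10  c:2·1+1->3

10,3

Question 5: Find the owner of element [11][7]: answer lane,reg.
15,3

r:11=>grp=3,rB=1  c:7=>tig=3,lo=1
L=3*4+3=15  i=1*2+1=3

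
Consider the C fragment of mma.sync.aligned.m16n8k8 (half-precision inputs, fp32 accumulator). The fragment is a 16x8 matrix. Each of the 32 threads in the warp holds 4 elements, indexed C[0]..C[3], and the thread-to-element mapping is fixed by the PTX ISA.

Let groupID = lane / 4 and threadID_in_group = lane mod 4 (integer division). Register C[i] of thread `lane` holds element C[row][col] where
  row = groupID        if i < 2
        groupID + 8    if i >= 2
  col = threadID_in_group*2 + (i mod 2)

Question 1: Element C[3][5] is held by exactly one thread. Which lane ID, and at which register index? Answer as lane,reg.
14,1

r:3=>grp=3,rB=0  c:5=>tig=2,lo=1
L=3*4+2=14  i=0*2+1=1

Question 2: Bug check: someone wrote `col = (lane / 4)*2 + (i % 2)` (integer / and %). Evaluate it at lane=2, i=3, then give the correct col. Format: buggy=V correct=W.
`(lane / 4)*2 + (i % 2)`[2,3]->1
L=2->gid=2>>2=0, tid=2&3=2
[3]->row 0+8=8  col 2·2+1=5
col: 1 vs 5

buggy=1 correct=5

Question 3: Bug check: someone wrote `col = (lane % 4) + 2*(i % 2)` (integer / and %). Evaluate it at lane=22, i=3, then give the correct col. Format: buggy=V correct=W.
`(lane % 4) + 2*(i % 2)`[22,3]->4
L=22->gid=22>>2=5, tid=22&3=2
[3]->row 5+8=13  col 2·2+1=5
col: 4 vs 5

buggy=4 correct=5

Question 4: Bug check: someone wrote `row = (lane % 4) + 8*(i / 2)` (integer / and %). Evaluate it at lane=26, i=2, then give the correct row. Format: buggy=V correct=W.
`(lane % 4) + 8*(i / 2)`[26,2]->10
lane 26->26/4=6, 26 mod 4=2
i=2  r:6+8->14  c:2·2+0->4
row: 10 vs 14

buggy=10 correct=14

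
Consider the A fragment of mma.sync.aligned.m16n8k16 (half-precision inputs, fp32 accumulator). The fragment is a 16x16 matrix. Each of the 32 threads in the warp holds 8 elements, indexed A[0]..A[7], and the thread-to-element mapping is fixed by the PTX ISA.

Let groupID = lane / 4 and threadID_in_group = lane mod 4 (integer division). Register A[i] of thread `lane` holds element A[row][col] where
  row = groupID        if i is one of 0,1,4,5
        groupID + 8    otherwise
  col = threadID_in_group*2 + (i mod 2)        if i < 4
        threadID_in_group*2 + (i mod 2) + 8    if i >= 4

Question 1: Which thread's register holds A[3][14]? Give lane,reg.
r=3⇒gr=3,Rb=0  c=14⇒Cb=1,th=3,odd=0
L=3*4+3=15  i=1*4+0*2+0=4

15,4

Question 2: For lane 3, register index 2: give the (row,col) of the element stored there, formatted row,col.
8,6

lane 3→3/4=0, 3 mod 4=3
i=2  r:0+8→8  c:2·3+0+0→6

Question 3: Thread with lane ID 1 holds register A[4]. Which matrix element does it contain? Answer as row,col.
0,10

lane 1: gid=0 (1/4), tid=1 (1%4)
i=4: r=0+0=0, c=1*2+0+8=10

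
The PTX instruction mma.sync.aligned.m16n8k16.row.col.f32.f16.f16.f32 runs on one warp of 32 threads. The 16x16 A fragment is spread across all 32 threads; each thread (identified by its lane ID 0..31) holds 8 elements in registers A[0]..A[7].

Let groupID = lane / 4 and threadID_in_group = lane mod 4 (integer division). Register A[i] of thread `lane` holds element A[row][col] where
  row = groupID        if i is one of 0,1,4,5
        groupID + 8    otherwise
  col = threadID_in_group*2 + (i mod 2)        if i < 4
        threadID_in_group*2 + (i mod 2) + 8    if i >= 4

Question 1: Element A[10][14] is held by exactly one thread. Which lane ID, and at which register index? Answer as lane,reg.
r:10=>grp=2,rB=1  c:14=>cB=1,tig=3,lo=0
L=2*4+3=11  i=1*4+1*2+0=6

11,6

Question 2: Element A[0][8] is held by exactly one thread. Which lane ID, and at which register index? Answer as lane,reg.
r: 0->gid=0,r8=0  c: 8->c8=1,tid=0,i&1=0
L=0*4+0=0  i=1*4+0*2+0=4

0,4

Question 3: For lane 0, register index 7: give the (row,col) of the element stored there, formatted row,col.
8,9

L=0=>grp=0>>2=0, tig=0&3=0
[7]=>row 0+8=8  col 0·2+1+8=9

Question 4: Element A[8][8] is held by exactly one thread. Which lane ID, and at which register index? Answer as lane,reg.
r=8->g=0,rb=1  c=8->cb=1,t=0,b0=0
L=0*4+0=0  i=1*4+1*2+0=6

0,6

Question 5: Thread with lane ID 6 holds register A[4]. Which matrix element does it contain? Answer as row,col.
6: grp=1,tig=2
[4] (1+0,2*2+0+8) = (1,12)

1,12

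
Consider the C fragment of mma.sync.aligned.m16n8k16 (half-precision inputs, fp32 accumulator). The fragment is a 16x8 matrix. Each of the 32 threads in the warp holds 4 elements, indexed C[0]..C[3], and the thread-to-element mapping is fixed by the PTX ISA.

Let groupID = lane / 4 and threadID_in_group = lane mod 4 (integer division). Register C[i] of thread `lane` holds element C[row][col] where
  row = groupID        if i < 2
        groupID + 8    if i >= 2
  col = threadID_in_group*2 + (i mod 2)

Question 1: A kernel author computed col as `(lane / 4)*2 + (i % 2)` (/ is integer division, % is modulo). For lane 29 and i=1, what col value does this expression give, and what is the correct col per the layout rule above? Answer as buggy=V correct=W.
`(lane / 4)*2 + (i % 2)`[29,1]→15
L=29→G=29>>2=7, T=29&3=1
[1]→row 7+0=7  col 1·2+1=3
col: 15 vs 3

buggy=15 correct=3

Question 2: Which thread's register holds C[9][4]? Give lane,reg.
6,2

r=9⇒gr=1,Rb=1  c=4⇒th=2,odd=0
L=1*4+2=6  i=1*2+0=2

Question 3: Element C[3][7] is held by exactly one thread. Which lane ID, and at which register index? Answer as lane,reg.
r:3=>grp=3,rB=0  c:7=>tig=3,lo=1
L=3*4+3=15  i=0*2+1=1

15,1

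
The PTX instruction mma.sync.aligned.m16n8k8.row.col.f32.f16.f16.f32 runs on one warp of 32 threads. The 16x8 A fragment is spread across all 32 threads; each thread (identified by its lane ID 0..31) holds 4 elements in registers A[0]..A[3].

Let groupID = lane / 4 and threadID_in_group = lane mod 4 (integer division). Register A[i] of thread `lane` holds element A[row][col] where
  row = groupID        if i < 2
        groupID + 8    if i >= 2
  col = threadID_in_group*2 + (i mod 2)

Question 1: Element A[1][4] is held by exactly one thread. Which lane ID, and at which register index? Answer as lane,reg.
6,0

r=1->g=1,rb=0  c=4->t=2,b0=0
L=1*4+2=6  i=0*2+0=0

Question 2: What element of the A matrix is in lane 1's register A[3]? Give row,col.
1: grp=0,tig=1
[3] (0+8,1*2+1) = (8,3)

8,3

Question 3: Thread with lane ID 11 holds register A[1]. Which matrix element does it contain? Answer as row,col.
2,7

11: grp=2,tig=3
[1] (2+0,3*2+1) = (2,7)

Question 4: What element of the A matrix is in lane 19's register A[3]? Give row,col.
19: gr=4,th=3
[3] (4+8,3*2+1) = (12,7)

12,7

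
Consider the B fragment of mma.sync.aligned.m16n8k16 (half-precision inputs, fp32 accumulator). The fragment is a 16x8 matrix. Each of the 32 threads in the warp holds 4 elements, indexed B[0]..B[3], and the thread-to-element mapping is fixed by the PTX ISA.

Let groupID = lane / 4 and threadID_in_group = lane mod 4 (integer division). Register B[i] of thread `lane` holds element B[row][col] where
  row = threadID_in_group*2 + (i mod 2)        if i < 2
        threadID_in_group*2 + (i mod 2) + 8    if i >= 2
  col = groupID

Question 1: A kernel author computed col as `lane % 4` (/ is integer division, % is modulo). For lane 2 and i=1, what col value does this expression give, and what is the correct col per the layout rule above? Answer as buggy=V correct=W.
`lane % 4`[2,1]->2
L=2->g=2>>2=0, t=2&3=2
[1]->row 2·2+1+0=5  col g=0
col: 2 vs 0

buggy=2 correct=0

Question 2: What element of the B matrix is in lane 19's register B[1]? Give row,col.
7,4

19: g=4,t=3
[1] (3*2+1+0,4) = (7,4)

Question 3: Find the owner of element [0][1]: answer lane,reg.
c: 1->gid=1  r: 0->r8=0,tid=0,i&1=0
L=1*4+0=4  i=0*2+0=0

4,0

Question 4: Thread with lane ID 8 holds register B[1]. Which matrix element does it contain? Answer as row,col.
1,2

8: gr=2,th=0
[1] (0*2+1+0,2) = (1,2)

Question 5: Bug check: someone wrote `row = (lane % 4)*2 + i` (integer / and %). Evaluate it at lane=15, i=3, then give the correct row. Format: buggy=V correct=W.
buggy=9 correct=15

`(lane % 4)*2 + i`[15,3]⇒9
lane 15⇒15/4=3, 15 mod 4=3
i=3  r:2·3+1+8⇒15  c:3
row: 9 vs 15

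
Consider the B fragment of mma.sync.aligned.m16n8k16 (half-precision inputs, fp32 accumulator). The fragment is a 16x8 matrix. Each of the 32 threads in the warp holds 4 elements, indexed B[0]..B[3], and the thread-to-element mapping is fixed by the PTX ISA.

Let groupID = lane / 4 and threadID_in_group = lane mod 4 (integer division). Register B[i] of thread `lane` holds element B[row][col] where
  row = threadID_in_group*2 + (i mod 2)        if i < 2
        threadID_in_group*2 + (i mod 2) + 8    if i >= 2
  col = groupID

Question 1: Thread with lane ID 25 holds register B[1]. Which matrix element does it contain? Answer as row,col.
L=25⇒gr=25>>2=6, th=25&3=1
[1]⇒row 1·2+1+0=3  col gr=6

3,6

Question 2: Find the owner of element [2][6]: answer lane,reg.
c: 6->gid=6  r: 2->r8=0,tid=1,i&1=0
L=6*4+1=25  i=0*2+0=0

25,0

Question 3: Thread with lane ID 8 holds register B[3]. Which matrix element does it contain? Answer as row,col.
lane 8: gid=2 (8/4), tid=0 (8%4)
i=3: r=0*2+1+8=9, c=gid=2

9,2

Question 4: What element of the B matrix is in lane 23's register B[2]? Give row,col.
14,5

lane 23=>23/4=5, 23 mod 4=3
i=2  r:2·3+0+8=>14  c:5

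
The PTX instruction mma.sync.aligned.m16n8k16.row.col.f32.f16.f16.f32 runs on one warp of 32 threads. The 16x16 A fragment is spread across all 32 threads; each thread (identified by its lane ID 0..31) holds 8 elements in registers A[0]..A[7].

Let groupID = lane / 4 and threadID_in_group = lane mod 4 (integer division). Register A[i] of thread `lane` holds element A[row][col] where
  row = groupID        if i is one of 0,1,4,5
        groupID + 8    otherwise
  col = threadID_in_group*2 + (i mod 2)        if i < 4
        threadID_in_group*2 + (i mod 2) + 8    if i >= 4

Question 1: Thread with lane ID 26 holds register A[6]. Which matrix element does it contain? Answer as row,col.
L=26=>grp=26>>2=6, tig=26&3=2
[6]=>row 6+8=14  col 2·2+0+8=12

14,12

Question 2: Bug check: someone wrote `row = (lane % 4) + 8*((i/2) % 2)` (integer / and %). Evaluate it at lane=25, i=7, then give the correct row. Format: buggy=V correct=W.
`(lane % 4) + 8*((i/2) % 2)`[25,7]→9
lane 25: G=6 (25/4), T=1 (25%4)
i=7: r=6+8=14, c=1*2+1+8=11
row: 9 vs 14

buggy=9 correct=14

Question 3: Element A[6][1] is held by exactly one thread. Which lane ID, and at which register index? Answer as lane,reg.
r=6⇒gr=6,Rb=0  c=1⇒Cb=0,th=0,odd=1
L=6*4+0=24  i=0*4+0*2+1=1

24,1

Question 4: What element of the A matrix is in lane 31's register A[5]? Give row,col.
7,15

lane 31→31/4=7, 31 mod 4=3
i=5  r:7+0→7  c:2·3+1+8→15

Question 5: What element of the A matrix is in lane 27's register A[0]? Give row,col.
lane 27->27/4=6, 27 mod 4=3
i=0  r:6+0->6  c:2·3+0+0->6

6,6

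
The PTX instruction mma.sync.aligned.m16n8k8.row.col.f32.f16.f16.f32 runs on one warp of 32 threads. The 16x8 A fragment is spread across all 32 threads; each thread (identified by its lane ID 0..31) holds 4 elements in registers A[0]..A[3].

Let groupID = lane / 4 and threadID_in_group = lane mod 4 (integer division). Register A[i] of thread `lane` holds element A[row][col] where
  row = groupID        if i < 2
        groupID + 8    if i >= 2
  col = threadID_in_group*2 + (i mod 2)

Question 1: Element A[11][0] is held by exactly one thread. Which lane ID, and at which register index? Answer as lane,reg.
12,2

r: 11->gid=3,r8=1  c: 0->tid=0,i&1=0
L=3*4+0=12  i=1*2+0=2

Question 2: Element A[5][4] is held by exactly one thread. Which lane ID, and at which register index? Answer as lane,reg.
r=5⇒gr=5,Rb=0  c=4⇒th=2,odd=0
L=5*4+2=22  i=0*2+0=0

22,0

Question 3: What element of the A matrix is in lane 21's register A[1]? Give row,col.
lane 21: gid=5 (21/4), tid=1 (21%4)
i=1: r=5+0=5, c=1*2+1=3

5,3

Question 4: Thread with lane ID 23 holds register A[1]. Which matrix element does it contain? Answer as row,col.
L=23=>grp=23>>2=5, tig=23&3=3
[1]=>row 5+0=5  col 3·2+1=7

5,7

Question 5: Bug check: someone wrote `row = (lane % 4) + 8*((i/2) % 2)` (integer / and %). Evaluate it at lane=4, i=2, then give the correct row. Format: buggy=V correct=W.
buggy=8 correct=9

`(lane % 4) + 8*((i/2) % 2)`[4,2]->8
lane 4: g=1 (4/4), t=0 (4%4)
i=2: r=1+8=9, c=0*2+0=0
row: 8 vs 9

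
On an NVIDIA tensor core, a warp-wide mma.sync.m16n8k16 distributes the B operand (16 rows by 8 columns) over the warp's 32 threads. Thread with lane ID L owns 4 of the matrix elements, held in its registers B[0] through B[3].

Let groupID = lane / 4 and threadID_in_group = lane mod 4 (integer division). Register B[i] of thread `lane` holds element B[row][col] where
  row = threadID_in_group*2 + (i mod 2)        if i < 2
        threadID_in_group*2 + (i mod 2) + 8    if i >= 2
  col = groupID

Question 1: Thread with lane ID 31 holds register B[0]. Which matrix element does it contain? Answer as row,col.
6,7

lane 31⇒31/4=7, 31 mod 4=3
i=0  r:2·3+0+0⇒6  c:7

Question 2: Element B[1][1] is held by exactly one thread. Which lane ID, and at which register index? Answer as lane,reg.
4,1

c=1⇒gr=1  r=1⇒Rb=0,th=0,odd=1
L=1*4+0=4  i=0*2+1=1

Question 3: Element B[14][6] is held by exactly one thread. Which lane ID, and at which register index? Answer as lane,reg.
27,2

c=6⇒gr=6  r=14⇒Rb=1,th=3,odd=0
L=6*4+3=27  i=1*2+0=2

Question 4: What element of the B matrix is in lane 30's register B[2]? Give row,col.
12,7

lane 30: grp=7 (30/4), tig=2 (30%4)
i=2: r=2*2+0+8=12, c=grp=7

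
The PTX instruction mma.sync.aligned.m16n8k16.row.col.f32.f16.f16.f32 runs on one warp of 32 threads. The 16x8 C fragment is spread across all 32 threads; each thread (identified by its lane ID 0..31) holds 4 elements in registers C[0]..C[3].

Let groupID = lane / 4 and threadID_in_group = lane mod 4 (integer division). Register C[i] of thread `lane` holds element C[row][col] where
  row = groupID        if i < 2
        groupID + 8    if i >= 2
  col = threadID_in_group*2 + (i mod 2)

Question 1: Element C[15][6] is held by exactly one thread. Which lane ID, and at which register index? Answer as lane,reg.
31,2

r=15⇒gr=7,Rb=1  c=6⇒th=3,odd=0
L=7*4+3=31  i=1*2+0=2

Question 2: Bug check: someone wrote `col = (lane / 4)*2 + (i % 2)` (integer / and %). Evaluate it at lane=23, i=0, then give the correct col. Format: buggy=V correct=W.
buggy=10 correct=6

`(lane / 4)*2 + (i % 2)`[23,0]→10
23: G=5,T=3
[0] (5+0,3*2+0) = (5,6)
col: 10 vs 6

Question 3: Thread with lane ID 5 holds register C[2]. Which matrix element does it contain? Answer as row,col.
lane 5: gr=1 (5/4), th=1 (5%4)
i=2: r=1+8=9, c=1*2+0=2

9,2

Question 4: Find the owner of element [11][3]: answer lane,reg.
13,3

r=11->g=3,rb=1  c=3->t=1,b0=1
L=3*4+1=13  i=1*2+1=3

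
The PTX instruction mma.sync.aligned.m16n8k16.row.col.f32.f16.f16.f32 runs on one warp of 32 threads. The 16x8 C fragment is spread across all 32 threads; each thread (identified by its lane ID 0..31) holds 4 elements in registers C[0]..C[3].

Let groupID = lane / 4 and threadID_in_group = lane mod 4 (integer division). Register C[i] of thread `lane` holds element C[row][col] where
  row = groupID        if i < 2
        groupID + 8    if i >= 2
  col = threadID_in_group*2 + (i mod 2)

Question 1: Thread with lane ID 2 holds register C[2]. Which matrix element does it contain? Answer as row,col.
8,4

lane 2=>2/4=0, 2 mod 4=2
i=2  r:0+8=>8  c:2·2+0=>4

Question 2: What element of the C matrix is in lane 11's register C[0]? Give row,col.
lane 11->11/4=2, 11 mod 4=3
i=0  r:2+0->2  c:2·3+0->6

2,6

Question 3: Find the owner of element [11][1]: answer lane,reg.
r=11⇒gr=3,Rb=1  c=1⇒th=0,odd=1
L=3*4+0=12  i=1*2+1=3

12,3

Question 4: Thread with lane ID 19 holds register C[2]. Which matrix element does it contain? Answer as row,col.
19: gid=4,tid=3
[2] (4+8,3*2+0) = (12,6)

12,6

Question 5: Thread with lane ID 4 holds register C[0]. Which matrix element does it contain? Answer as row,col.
L=4⇒gr=4>>2=1, th=4&3=0
[0]⇒row 1+0=1  col 0·2+0=0

1,0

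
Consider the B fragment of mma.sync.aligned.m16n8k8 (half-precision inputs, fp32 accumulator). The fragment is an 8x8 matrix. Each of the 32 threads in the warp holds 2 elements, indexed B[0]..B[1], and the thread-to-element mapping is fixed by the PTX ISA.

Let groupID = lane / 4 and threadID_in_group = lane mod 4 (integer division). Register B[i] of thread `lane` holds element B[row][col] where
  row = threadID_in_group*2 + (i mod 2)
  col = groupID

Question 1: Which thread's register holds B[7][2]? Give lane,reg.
c=2→G=2  r=7→T=3,p=1
L=2*4+3=11  i=1=1

11,1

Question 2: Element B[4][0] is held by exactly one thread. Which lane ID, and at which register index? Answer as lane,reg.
c=0->g=0  r=4->t=2,b0=0
L=0*4+2=2  i=0=0

2,0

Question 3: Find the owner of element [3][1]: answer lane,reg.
c=1->g=1  r=3->t=1,b0=1
L=1*4+1=5  i=1=1

5,1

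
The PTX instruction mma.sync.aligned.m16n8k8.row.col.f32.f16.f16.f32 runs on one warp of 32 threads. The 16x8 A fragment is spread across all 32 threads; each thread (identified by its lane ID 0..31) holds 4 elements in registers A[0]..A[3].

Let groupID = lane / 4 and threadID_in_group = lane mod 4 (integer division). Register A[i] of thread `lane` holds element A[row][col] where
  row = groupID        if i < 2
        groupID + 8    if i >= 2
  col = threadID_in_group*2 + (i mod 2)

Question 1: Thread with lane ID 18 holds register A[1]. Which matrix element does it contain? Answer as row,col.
4,5

18: gr=4,th=2
[1] (4+0,2*2+1) = (4,5)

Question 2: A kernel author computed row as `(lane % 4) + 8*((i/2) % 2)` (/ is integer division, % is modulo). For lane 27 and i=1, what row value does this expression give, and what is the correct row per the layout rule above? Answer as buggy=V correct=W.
buggy=3 correct=6

`(lane % 4) + 8*((i/2) % 2)`[27,1]→3
L=27→G=27>>2=6, T=27&3=3
[1]→row 6+0=6  col 3·2+1=7
row: 3 vs 6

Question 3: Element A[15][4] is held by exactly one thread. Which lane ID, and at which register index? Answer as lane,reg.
r: 15->gid=7,r8=1  c: 4->tid=2,i&1=0
L=7*4+2=30  i=1*2+0=2

30,2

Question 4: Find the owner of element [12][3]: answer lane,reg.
17,3

r=12→G=4,rhi=1  c=3→T=1,p=1
L=4*4+1=17  i=1*2+1=3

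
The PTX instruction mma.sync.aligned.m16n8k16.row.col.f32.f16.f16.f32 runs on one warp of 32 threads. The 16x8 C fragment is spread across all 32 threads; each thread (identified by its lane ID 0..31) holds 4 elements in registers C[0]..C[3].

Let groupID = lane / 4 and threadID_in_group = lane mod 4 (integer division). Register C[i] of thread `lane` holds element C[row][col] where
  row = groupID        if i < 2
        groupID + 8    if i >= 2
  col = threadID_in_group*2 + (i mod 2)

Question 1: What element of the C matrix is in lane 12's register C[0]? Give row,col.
3,0

L=12=>grp=12>>2=3, tig=12&3=0
[0]=>row 3+0=3  col 0·2+0=0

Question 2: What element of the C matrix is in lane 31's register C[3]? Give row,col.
lane 31⇒31/4=7, 31 mod 4=3
i=3  r:7+8⇒15  c:2·3+1⇒7

15,7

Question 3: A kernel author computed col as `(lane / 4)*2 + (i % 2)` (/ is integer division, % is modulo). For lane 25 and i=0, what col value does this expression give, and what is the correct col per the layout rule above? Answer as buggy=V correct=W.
buggy=12 correct=2

`(lane / 4)*2 + (i % 2)`[25,0]=>12
lane 25: grp=6 (25/4), tig=1 (25%4)
i=0: r=6+0=6, c=1*2+0=2
col: 12 vs 2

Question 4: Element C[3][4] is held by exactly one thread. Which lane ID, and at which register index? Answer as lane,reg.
14,0

r: 3->gid=3,r8=0  c: 4->tid=2,i&1=0
L=3*4+2=14  i=0*2+0=0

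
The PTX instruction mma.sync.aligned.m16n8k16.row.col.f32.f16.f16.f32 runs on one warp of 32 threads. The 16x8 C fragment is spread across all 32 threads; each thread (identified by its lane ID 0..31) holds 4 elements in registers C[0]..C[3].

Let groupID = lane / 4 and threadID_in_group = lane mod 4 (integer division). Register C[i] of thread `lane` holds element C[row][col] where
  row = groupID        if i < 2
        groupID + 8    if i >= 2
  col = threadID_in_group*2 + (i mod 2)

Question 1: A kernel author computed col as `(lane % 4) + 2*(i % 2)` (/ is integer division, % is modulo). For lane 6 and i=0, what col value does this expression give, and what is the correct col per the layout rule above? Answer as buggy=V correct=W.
`(lane % 4) + 2*(i % 2)`[6,0]⇒2
6: gr=1,th=2
[0] (1+0,2*2+0) = (1,4)
col: 2 vs 4

buggy=2 correct=4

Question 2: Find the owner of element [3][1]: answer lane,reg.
r=3->g=3,rb=0  c=1->t=0,b0=1
L=3*4+0=12  i=0*2+1=1

12,1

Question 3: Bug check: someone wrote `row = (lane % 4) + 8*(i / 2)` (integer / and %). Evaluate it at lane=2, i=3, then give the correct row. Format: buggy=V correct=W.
`(lane % 4) + 8*(i / 2)`[2,3]→10
lane 2→2/4=0, 2 mod 4=2
i=3  r:0+8→8  c:2·2+1→5
row: 10 vs 8

buggy=10 correct=8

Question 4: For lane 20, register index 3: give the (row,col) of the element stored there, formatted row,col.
13,1

20: g=5,t=0
[3] (5+8,0*2+1) = (13,1)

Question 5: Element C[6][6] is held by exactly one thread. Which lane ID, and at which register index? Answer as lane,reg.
r=6⇒gr=6,Rb=0  c=6⇒th=3,odd=0
L=6*4+3=27  i=0*2+0=0

27,0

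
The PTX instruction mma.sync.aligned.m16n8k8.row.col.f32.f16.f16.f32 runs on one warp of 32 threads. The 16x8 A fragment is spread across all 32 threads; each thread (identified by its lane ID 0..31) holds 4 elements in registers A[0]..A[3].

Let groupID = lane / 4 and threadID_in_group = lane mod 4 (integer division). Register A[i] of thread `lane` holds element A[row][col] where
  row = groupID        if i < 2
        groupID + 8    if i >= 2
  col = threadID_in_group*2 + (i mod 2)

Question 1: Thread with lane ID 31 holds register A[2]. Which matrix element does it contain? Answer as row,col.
31: gid=7,tid=3
[2] (7+8,3*2+0) = (15,6)

15,6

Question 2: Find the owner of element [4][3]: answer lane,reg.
17,1

r=4⇒gr=4,Rb=0  c=3⇒th=1,odd=1
L=4*4+1=17  i=0*2+1=1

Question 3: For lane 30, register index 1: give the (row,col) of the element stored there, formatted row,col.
lane 30: G=7 (30/4), T=2 (30%4)
i=1: r=7+0=7, c=2*2+1=5

7,5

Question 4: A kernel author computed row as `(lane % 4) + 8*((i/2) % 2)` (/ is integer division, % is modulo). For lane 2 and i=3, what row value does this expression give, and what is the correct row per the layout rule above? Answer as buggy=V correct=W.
`(lane % 4) + 8*((i/2) % 2)`[2,3]→10
L=2→G=2>>2=0, T=2&3=2
[3]→row 0+8=8  col 2·2+1=5
row: 10 vs 8

buggy=10 correct=8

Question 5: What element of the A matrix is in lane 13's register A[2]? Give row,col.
11,2

lane 13: g=3 (13/4), t=1 (13%4)
i=2: r=3+8=11, c=1*2+0=2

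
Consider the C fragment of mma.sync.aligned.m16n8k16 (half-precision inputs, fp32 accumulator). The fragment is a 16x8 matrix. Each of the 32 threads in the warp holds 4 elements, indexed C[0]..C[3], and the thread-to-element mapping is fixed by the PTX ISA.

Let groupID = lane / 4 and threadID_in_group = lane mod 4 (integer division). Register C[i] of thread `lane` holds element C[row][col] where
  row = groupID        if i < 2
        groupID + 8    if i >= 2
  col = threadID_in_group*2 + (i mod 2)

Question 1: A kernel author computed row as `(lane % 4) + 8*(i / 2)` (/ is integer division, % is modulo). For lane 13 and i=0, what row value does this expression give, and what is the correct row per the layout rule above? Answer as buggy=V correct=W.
buggy=1 correct=3

`(lane % 4) + 8*(i / 2)`[13,0]->1
13: g=3,t=1
[0] (3+0,1*2+0) = (3,2)
row: 1 vs 3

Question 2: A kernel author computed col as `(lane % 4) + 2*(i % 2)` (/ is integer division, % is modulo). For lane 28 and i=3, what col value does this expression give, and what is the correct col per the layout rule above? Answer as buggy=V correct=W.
buggy=2 correct=1

`(lane % 4) + 2*(i % 2)`[28,3]=>2
lane 28=>28/4=7, 28 mod 4=0
i=3  r:7+8=>15  c:2·0+1=>1
col: 2 vs 1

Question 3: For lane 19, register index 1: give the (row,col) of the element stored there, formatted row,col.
4,7

lane 19: g=4 (19/4), t=3 (19%4)
i=1: r=4+0=4, c=3*2+1=7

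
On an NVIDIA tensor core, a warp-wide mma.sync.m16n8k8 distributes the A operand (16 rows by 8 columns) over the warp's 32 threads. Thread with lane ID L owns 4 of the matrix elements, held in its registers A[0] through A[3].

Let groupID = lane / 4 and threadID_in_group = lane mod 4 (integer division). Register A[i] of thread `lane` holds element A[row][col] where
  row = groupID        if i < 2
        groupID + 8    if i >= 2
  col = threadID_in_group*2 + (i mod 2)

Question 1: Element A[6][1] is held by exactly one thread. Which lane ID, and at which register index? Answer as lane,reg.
r: 6->gid=6,r8=0  c: 1->tid=0,i&1=1
L=6*4+0=24  i=0*2+1=1

24,1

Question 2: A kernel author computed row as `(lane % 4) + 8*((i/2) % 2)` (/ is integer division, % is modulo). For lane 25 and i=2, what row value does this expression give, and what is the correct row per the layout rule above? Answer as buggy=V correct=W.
buggy=9 correct=14

`(lane % 4) + 8*((i/2) % 2)`[25,2]⇒9
lane 25: gr=6 (25/4), th=1 (25%4)
i=2: r=6+8=14, c=1*2+0=2
row: 9 vs 14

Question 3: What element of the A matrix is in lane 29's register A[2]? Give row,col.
15,2

lane 29: gr=7 (29/4), th=1 (29%4)
i=2: r=7+8=15, c=1*2+0=2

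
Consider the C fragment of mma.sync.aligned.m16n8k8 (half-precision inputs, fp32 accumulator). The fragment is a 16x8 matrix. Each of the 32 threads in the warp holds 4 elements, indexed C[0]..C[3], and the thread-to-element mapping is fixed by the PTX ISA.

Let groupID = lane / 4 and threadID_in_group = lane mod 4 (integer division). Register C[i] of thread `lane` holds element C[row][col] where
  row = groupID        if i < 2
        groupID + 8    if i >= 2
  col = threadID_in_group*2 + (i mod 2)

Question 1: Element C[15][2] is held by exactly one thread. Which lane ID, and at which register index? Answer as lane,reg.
r=15⇒gr=7,Rb=1  c=2⇒th=1,odd=0
L=7*4+1=29  i=1*2+0=2

29,2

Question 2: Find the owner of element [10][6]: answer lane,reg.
11,2

r:10=>grp=2,rB=1  c:6=>tig=3,lo=0
L=2*4+3=11  i=1*2+0=2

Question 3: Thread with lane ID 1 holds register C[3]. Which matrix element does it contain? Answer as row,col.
lane 1: grp=0 (1/4), tig=1 (1%4)
i=3: r=0+8=8, c=1*2+1=3

8,3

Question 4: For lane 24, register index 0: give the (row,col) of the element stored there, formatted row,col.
lane 24: G=6 (24/4), T=0 (24%4)
i=0: r=6+0=6, c=0*2+0=0

6,0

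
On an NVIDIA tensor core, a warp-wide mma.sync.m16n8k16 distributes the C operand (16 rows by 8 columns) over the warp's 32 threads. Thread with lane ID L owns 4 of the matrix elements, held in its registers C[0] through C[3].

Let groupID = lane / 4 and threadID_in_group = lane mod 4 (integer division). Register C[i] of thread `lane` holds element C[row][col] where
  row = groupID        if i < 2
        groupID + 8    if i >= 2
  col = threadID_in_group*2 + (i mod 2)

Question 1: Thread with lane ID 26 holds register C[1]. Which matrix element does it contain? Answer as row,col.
6,5

26: g=6,t=2
[1] (6+0,2*2+1) = (6,5)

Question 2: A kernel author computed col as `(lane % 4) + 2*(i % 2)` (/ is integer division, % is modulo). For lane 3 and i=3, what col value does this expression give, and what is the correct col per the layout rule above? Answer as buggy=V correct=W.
buggy=5 correct=7

`(lane % 4) + 2*(i % 2)`[3,3]->5
lane 3: g=0 (3/4), t=3 (3%4)
i=3: r=0+8=8, c=3*2+1=7
col: 5 vs 7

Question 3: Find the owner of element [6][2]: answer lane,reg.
25,0

r:6=>grp=6,rB=0  c:2=>tig=1,lo=0
L=6*4+1=25  i=0*2+0=0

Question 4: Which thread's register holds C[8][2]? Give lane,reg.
r=8→G=0,rhi=1  c=2→T=1,p=0
L=0*4+1=1  i=1*2+0=2

1,2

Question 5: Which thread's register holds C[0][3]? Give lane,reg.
1,1

r=0→G=0,rhi=0  c=3→T=1,p=1
L=0*4+1=1  i=0*2+1=1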